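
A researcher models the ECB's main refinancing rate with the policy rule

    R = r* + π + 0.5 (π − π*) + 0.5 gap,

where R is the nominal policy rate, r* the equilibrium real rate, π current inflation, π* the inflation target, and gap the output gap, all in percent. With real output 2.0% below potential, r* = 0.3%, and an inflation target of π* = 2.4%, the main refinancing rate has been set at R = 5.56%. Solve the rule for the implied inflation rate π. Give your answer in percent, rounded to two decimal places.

4.97%

Output 2.0% below potential → gap = -2.0.
Collecting π: R = r* + (1 + 0.5) π − 0.5 π* + 0.5 gap
1.5 π = 5.56 − 0.3 + 0.5 × 2.4 − 0.5 × (-2.0) = 7.46
π = 7.46 / 1.5 = 4.97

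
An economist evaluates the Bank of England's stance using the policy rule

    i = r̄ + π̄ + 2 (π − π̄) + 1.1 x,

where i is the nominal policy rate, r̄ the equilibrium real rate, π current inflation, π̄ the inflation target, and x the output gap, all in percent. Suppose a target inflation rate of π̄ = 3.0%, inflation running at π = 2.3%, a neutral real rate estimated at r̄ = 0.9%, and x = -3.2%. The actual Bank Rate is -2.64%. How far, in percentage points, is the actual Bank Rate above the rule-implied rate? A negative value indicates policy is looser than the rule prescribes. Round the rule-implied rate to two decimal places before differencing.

i = 0.9 + 3.0 + 2 × (2.3 − 3.0) + 1.1 × (-3.2)
   = 0.9 + 3 − 1.4 − 3.52 = -1.02
Deviation = -2.64 − (-1.02) = -1.62 pp.

-1.62 pp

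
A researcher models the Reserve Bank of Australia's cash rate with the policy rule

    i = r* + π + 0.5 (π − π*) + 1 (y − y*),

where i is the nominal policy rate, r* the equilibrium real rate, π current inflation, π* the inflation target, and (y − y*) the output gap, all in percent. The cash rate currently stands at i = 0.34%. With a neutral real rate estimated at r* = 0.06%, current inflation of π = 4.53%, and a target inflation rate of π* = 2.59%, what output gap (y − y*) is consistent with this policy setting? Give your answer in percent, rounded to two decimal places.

1 (y − y*) = 0.34 − 0.06 − 4.53 − 0.5 × (4.53 − 2.59) = -5.22
(y − y*) = -5.22 / 1 = -5.22

-5.22%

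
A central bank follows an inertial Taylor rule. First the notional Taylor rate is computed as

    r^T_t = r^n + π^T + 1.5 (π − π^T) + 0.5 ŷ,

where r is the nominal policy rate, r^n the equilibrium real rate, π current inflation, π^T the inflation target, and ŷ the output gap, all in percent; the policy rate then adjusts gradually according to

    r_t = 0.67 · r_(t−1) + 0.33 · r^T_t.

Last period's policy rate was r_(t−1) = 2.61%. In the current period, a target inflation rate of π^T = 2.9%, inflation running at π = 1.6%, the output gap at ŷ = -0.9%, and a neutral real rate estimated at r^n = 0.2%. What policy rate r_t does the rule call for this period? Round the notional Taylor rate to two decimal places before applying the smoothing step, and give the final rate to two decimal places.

r^T_t = 0.2 + 2.9 + 1.5 × (1.6 − 2.9) + 0.5 × (-0.9)
   = 0.2 + 2.9 − 1.95 − 0.45 = 0.70
r_t = 0.67 × 2.61 + 0.33 × 0.70 = 1.7487 + 0.231 = 1.98

1.98%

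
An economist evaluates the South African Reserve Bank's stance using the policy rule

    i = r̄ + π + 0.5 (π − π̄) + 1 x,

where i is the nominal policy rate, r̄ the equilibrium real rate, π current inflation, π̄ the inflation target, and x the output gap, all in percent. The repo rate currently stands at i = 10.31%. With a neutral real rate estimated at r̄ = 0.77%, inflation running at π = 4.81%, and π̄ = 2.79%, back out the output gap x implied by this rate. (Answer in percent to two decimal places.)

1 x = 10.31 − 0.77 − 4.81 − 0.5 × (4.81 − 2.79) = 3.72
x = 3.72 / 1 = 3.72

3.72%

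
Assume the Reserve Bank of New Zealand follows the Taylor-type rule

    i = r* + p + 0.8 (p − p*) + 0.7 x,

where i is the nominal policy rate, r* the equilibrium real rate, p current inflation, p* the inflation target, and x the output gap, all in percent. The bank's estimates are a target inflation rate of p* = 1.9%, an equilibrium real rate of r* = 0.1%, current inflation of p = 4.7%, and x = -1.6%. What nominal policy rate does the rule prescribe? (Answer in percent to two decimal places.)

5.92%

i = 0.1 + 4.7 + 0.8 × (4.7 − 1.9) + 0.7 × (-1.6)
   = 0.1 + 4.7 + 2.24 − 1.12 = 5.92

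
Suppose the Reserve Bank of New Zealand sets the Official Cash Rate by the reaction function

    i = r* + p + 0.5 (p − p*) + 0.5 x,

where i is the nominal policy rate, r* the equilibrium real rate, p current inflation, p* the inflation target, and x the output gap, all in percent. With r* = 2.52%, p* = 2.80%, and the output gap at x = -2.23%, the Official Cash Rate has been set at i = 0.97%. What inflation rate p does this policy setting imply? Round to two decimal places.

Collecting p: i = r* + (1 + 0.5) p − 0.5 p* + 0.5 x
1.5 p = 0.97 − 2.52 + 0.5 × 2.80 − 0.5 × (-2.23) = 0.965
p = 0.965 / 1.5 = 0.64

0.64%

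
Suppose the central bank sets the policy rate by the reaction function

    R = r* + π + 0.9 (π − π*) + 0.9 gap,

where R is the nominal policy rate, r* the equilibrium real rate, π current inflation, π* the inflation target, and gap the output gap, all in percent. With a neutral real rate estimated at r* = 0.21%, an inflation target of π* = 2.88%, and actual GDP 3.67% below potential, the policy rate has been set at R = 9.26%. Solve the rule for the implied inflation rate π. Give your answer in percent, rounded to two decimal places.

7.87%

Output 3.67% below potential → gap = -3.67.
Collecting π: R = r* + (1 + 0.9) π − 0.9 π* + 0.9 gap
1.9 π = 9.26 − 0.21 + 0.9 × 2.88 − 0.9 × (-3.67) = 14.945
π = 14.945 / 1.9 = 7.87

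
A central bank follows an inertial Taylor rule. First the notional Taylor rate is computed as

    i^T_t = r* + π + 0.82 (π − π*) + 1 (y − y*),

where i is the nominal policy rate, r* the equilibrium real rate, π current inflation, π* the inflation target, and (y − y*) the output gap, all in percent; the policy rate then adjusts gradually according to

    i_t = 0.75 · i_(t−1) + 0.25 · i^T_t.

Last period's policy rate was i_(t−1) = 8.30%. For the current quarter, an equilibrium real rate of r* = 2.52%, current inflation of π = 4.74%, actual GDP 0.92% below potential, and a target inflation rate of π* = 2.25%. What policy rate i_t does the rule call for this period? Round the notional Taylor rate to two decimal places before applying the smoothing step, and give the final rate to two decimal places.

8.32%

Output 0.92% below potential → (y − y*) = -0.92.
i^T_t = 2.52 + 4.74 + 0.82 × (4.74 − 2.25) + 1 × (-0.92)
   = 2.52 + 4.74 + 2.0418 − 0.92 = 8.38
i_t = 0.75 × 8.30 + 0.25 × 8.38 = 6.225 + 2.095 = 8.32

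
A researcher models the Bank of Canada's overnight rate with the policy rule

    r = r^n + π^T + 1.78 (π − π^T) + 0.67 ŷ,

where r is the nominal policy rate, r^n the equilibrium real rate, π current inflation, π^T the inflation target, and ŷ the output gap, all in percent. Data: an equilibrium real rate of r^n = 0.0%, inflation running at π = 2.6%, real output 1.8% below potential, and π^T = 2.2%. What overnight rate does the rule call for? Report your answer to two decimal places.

Output 1.8% below potential → ŷ = -1.8.
r = 0.0 + 2.2 + 1.78 × (2.6 − 2.2) + 0.67 × (-1.8)
   = 0.0 + 2.2 + 0.712 − 1.206 = 1.71

1.71%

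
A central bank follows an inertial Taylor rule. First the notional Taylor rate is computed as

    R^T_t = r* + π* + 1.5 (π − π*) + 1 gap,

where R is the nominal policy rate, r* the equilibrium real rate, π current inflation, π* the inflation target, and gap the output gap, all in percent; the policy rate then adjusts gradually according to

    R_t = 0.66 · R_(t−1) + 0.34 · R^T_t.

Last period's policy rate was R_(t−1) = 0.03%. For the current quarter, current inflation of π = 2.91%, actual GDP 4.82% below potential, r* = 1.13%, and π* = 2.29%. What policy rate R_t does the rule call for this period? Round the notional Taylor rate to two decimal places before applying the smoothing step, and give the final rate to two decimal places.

-0.14%

Output 4.82% below potential → gap = -4.82.
R^T_t = 1.13 + 2.29 + 1.5 × (2.91 − 2.29) + 1 × (-4.82)
   = 1.13 + 2.29 + 0.93 − 4.82 = -0.47
R_t = 0.66 × 0.03 + 0.34 × (-0.47) = 0.0198 − 0.1598 = -0.14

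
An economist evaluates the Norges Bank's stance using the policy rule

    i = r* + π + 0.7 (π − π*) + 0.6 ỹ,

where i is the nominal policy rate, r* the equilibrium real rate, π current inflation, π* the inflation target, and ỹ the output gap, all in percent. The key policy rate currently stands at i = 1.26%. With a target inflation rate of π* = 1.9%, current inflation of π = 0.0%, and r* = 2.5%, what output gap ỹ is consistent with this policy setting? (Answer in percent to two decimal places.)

0.15%

0.6 ỹ = 1.26 − 2.5 − 0.0 − 0.7 × (0.0 − 1.9) = 0.09
ỹ = 0.09 / 0.6 = 0.15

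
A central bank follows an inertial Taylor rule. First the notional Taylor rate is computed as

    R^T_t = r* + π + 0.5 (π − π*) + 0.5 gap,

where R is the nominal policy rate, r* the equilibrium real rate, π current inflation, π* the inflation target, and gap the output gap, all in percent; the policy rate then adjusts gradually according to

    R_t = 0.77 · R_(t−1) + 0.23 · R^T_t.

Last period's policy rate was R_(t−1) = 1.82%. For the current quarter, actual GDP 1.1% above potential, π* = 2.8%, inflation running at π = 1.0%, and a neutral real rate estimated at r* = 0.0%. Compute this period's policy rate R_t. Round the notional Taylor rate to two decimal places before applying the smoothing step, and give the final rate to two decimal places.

Output 1.1% above potential → gap = 1.1.
R^T_t = 0.0 + 1.0 + 0.5 × (1.0 − 2.8) + 0.5 × 1.1
   = 0.0 + 1 − 0.9 + 0.55 = 0.65
R_t = 0.77 × 1.82 + 0.23 × 0.65 = 1.4014 + 0.1495 = 1.55

1.55%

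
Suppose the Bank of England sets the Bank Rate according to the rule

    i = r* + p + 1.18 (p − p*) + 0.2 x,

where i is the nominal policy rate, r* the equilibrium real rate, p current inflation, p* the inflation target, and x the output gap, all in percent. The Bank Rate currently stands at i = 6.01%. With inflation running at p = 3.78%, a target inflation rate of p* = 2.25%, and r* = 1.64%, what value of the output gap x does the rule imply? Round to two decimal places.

0.2 x = 6.01 − 1.64 − 3.78 − 1.18 × (3.78 − 2.25) = -1.2154
x = -1.2154 / 0.2 = -6.08

-6.08%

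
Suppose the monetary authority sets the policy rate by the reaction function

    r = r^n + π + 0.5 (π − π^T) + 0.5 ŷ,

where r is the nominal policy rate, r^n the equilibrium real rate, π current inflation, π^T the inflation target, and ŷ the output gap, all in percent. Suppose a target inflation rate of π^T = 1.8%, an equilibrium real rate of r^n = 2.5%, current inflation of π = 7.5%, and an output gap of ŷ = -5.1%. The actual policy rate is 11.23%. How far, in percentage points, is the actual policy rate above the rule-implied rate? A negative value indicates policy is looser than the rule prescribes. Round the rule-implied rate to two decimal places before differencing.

0.93 pp

r = 2.5 + 7.5 + 0.5 × (7.5 − 1.8) + 0.5 × (-5.1)
   = 2.5 + 7.5 + 2.85 − 2.55 = 10.30
Deviation = 11.23 − 10.30 = 0.93 pp.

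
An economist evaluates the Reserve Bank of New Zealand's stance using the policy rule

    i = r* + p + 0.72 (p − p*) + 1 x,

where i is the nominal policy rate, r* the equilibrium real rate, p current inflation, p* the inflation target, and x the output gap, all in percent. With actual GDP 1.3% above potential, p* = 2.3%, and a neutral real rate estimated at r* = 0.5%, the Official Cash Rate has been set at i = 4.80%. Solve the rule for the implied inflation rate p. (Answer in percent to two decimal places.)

2.71%

Output 1.3% above potential → x = 1.3.
Collecting p: i = r* + (1 + 0.72) p − 0.72 p* + 1 x
1.72 p = 4.80 − 0.5 + 0.72 × 2.3 − 1 × 1.3 = 4.656
p = 4.656 / 1.72 = 2.71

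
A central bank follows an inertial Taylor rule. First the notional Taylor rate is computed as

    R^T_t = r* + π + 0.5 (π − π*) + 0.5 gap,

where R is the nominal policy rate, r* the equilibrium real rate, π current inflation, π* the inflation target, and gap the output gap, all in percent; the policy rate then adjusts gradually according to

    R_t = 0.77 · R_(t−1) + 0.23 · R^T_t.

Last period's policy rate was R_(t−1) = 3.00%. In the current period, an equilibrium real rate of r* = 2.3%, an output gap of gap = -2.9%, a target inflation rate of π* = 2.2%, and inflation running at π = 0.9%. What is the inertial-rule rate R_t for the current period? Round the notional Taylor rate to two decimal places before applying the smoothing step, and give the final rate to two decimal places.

R^T_t = 2.3 + 0.9 + 0.5 × (0.9 − 2.2) + 0.5 × (-2.9)
   = 2.3 + 0.9 − 0.65 − 1.45 = 1.10
R_t = 0.77 × 3.00 + 0.23 × 1.10 = 2.31 + 0.253 = 2.56

2.56%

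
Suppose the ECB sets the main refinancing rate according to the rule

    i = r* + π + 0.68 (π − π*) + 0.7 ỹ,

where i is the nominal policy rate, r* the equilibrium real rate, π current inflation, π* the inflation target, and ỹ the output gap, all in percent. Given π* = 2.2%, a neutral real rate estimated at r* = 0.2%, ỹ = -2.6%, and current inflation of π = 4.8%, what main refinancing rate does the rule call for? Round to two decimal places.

i = 0.2 + 4.8 + 0.68 × (4.8 − 2.2) + 0.7 × (-2.6)
   = 0.2 + 4.8 + 1.768 − 1.82 = 4.95

4.95%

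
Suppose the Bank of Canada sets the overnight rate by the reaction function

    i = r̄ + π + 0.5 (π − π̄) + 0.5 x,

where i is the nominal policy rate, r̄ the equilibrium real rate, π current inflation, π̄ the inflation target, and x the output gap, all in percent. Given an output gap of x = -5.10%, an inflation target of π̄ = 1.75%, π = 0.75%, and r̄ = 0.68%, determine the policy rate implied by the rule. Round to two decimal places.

-1.62%

i = 0.68 + 0.75 + 0.5 × (0.75 − 1.75) + 0.5 × (-5.10)
   = 0.68 + 0.75 − 0.5 − 2.55 = -1.62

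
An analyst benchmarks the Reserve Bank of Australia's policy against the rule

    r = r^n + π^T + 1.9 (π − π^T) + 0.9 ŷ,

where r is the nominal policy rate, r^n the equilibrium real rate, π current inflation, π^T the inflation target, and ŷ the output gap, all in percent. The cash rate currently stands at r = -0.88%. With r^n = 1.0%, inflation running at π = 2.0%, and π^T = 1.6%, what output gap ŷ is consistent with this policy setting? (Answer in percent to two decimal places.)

0.9 ŷ = -0.88 − 1.0 − 1.6 − 1.9 × (2.0 − 1.6) = -4.24
ŷ = -4.24 / 0.9 = -4.71

-4.71%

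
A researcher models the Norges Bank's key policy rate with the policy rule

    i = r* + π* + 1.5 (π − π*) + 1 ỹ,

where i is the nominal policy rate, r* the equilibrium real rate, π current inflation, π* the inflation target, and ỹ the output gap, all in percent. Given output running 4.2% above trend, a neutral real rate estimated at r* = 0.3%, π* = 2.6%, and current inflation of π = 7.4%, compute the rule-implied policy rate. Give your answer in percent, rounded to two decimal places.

Output 4.2% above potential → ỹ = 4.2.
i = 0.3 + 2.6 + 1.5 × (7.4 − 2.6) + 1 × 4.2
   = 0.3 + 2.6 + 7.2 + 4.2 = 14.30

14.30%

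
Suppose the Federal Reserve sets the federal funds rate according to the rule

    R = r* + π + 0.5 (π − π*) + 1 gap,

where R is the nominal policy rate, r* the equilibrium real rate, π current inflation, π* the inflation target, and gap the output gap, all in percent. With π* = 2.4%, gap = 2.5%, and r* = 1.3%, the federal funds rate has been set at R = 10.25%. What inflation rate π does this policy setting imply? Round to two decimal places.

Collecting π: R = r* + (1 + 0.5) π − 0.5 π* + 1 gap
1.5 π = 10.25 − 1.3 + 0.5 × 2.4 − 1 × 2.5 = 7.65
π = 7.65 / 1.5 = 5.10

5.10%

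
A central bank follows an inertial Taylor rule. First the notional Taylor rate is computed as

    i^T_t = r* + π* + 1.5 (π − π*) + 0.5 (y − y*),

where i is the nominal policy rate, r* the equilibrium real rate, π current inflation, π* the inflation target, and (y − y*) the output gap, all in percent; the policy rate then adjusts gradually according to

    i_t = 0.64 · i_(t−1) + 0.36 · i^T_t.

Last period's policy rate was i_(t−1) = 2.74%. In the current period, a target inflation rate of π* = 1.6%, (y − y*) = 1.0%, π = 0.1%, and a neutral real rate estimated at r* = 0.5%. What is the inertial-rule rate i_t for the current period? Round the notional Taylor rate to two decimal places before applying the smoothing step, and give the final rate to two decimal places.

1.88%

i^T_t = 0.5 + 1.6 + 1.5 × (0.1 − 1.6) + 0.5 × 1.0
   = 0.5 + 1.6 − 2.25 + 0.5 = 0.35
i_t = 0.64 × 2.74 + 0.36 × 0.35 = 1.7536 + 0.126 = 1.88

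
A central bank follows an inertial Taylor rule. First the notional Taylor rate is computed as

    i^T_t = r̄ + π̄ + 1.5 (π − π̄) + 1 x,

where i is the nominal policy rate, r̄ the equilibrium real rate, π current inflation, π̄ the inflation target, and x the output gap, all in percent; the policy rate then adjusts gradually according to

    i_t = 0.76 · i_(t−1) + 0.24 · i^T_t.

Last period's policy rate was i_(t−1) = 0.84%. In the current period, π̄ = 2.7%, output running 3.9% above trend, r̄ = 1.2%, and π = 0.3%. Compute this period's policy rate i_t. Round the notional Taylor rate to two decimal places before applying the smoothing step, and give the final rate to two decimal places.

1.65%

Output 3.9% above potential → x = 3.9.
i^T_t = 1.2 + 2.7 + 1.5 × (0.3 − 2.7) + 1 × 3.9
   = 1.2 + 2.7 − 3.6 + 3.9 = 4.20
i_t = 0.76 × 0.84 + 0.24 × 4.20 = 0.6384 + 1.008 = 1.65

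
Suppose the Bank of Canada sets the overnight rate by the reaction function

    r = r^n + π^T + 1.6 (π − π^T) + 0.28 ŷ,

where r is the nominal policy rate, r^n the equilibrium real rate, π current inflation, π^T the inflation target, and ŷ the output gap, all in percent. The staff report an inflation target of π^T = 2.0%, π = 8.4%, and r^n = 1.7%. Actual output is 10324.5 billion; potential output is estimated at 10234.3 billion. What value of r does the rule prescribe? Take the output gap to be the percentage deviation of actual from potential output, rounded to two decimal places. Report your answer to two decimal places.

Output gap = 100 × (10324.5 − 10234.3) / 10234.3 = 0.88%.
r = 1.70 + 2.00 + 1.6 × (8.40 − 2.00) + 0.28 × 0.88
   = 1.70 + 2 + 10.24 + 0.2464 = 14.19

14.19%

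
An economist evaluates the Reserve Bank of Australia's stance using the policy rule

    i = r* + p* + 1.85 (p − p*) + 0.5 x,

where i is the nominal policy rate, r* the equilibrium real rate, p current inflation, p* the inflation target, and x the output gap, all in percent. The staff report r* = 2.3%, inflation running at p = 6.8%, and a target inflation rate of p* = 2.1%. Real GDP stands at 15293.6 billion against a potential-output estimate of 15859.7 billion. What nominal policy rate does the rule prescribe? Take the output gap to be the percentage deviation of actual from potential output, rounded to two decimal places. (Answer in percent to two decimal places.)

Output gap = 100 × (15293.6 − 15859.7) / 15859.7 = -3.57%.
i = 2.30 + 2.10 + 1.85 × (6.80 − 2.10) + 0.5 × (-3.57)
   = 2.30 + 2.1 + 8.695 − 1.785 = 11.31

11.31%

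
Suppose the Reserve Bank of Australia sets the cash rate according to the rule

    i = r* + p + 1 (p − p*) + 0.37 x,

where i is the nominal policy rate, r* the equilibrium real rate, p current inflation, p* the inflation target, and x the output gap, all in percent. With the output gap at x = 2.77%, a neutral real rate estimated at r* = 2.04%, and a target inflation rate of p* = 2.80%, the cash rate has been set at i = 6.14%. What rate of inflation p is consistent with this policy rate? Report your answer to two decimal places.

2.94%

Collecting p: i = r* + (1 + 1) p − 1 p* + 0.37 x
2 p = 6.14 − 2.04 + 1 × 2.80 − 0.37 × 2.77 = 5.8751
p = 5.8751 / 2 = 2.94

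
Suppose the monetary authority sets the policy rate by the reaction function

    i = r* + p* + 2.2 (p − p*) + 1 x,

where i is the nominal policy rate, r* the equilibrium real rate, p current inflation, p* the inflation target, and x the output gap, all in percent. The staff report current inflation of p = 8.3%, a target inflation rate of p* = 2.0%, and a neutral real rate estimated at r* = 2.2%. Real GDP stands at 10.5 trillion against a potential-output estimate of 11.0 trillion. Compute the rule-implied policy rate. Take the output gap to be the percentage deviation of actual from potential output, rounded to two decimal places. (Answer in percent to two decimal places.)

Output gap = 100 × (10.5 − 11.0) / 11.0 = -4.55%.
i = 2.20 + 2.00 + 2.2 × (8.30 − 2.00) + 1 × (-4.55)
   = 2.20 + 2 + 13.86 − 4.55 = 13.51

13.51%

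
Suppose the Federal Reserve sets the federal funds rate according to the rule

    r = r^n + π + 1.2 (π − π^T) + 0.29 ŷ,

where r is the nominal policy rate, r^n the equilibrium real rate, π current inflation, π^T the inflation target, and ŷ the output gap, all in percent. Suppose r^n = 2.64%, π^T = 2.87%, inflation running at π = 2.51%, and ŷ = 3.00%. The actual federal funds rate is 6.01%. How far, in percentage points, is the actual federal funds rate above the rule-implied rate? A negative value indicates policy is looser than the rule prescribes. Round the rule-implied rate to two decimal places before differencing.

0.42 pp

r = 2.64 + 2.51 + 1.2 × (2.51 − 2.87) + 0.29 × 3.00
   = 2.64 + 2.51 − 0.432 + 0.87 = 5.59
Deviation = 6.01 − 5.59 = 0.42 pp.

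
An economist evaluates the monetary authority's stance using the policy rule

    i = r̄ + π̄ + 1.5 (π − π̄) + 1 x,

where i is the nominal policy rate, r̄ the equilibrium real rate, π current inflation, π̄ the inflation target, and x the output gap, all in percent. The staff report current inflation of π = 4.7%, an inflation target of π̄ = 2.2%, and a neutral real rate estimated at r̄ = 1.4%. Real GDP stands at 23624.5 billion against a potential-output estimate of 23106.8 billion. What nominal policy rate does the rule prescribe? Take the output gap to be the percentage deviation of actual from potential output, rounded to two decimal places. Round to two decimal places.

Output gap = 100 × (23624.5 − 23106.8) / 23106.8 = 2.24%.
i = 1.40 + 2.20 + 1.5 × (4.70 − 2.20) + 1 × 2.24
   = 1.40 + 2.2 + 3.75 + 2.24 = 9.59

9.59%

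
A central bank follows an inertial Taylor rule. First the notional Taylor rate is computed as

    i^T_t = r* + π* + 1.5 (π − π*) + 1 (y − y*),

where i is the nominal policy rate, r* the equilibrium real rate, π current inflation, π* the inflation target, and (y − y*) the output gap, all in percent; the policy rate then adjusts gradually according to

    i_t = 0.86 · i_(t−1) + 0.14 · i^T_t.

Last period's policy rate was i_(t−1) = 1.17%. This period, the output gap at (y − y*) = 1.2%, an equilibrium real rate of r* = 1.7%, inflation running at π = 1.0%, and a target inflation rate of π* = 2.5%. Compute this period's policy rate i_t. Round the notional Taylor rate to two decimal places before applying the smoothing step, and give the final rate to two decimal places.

i^T_t = 1.7 + 2.5 + 1.5 × (1.0 − 2.5) + 1 × 1.2
   = 1.7 + 2.5 − 2.25 + 1.2 = 3.15
i_t = 0.86 × 1.17 + 0.14 × 3.15 = 1.0062 + 0.441 = 1.45

1.45%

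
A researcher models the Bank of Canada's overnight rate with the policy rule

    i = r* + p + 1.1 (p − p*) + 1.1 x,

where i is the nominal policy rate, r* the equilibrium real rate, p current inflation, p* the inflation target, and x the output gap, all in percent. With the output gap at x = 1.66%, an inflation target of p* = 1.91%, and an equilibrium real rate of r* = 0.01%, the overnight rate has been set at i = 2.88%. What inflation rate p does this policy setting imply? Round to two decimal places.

Collecting p: i = r* + (1 + 1.1) p − 1.1 p* + 1.1 x
2.1 p = 2.88 − 0.01 + 1.1 × 1.91 − 1.1 × 1.66 = 3.145
p = 3.145 / 2.1 = 1.50

1.50%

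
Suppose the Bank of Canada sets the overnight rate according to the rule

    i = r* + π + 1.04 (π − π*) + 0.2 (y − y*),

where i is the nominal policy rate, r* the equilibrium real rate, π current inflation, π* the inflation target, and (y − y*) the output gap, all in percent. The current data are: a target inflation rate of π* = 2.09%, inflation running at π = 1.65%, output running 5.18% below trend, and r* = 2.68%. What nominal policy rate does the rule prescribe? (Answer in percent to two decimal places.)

2.84%

Output 5.18% below potential → (y − y*) = -5.18.
i = 2.68 + 1.65 + 1.04 × (1.65 − 2.09) + 0.2 × (-5.18)
   = 2.68 + 1.65 − 0.4576 − 1.036 = 2.84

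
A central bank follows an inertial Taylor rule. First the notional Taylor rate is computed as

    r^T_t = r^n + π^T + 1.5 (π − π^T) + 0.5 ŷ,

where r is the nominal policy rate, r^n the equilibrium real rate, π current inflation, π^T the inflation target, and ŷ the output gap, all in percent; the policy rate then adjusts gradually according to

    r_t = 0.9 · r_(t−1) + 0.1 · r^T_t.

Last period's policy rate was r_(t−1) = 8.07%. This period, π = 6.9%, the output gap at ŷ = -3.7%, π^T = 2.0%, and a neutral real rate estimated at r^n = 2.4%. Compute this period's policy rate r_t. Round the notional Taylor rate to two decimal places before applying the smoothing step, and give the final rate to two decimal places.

r^T_t = 2.4 + 2.0 + 1.5 × (6.9 − 2.0) + 0.5 × (-3.7)
   = 2.4 + 2 + 7.35 − 1.85 = 9.90
r_t = 0.9 × 8.07 + 0.1 × 9.90 = 7.263 + 0.99 = 8.25

8.25%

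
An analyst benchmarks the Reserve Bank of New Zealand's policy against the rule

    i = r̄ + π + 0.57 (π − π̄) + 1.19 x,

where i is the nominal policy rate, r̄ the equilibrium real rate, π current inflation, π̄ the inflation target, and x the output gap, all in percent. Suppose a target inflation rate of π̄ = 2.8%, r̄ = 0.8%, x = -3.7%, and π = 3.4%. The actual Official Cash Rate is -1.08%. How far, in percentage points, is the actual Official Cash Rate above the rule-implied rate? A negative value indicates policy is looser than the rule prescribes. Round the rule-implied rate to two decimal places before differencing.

-1.22 pp

i = 0.8 + 3.4 + 0.57 × (3.4 − 2.8) + 1.19 × (-3.7)
   = 0.8 + 3.4 + 0.342 − 4.403 = 0.14
Deviation = -1.08 − 0.14 = -1.22 pp.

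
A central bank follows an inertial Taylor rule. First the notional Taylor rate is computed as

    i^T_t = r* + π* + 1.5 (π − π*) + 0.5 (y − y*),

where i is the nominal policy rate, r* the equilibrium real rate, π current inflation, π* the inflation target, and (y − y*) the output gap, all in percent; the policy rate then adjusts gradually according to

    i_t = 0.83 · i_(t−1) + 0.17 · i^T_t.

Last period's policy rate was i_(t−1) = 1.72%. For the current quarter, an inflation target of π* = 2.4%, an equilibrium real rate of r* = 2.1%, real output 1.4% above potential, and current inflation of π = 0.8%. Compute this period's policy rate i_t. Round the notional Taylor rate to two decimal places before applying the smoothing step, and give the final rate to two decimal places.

1.90%

Output 1.4% above potential → (y − y*) = 1.4.
i^T_t = 2.1 + 2.4 + 1.5 × (0.8 − 2.4) + 0.5 × 1.4
   = 2.1 + 2.4 − 2.4 + 0.7 = 2.80
i_t = 0.83 × 1.72 + 0.17 × 2.80 = 1.4276 + 0.476 = 1.90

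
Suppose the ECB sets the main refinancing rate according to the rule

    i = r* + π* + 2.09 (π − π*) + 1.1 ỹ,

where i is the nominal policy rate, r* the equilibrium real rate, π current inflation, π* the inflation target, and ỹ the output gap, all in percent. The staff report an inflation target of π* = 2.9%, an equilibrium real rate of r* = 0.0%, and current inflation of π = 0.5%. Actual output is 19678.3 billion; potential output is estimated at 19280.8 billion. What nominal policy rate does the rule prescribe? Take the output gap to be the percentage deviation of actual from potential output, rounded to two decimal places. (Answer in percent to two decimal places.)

0.15%

Output gap = 100 × (19678.3 − 19280.8) / 19280.8 = 2.06%.
i = 0.00 + 2.90 + 2.09 × (0.50 − 2.90) + 1.1 × 2.06
   = 0.00 + 2.9 − 5.016 + 2.266 = 0.15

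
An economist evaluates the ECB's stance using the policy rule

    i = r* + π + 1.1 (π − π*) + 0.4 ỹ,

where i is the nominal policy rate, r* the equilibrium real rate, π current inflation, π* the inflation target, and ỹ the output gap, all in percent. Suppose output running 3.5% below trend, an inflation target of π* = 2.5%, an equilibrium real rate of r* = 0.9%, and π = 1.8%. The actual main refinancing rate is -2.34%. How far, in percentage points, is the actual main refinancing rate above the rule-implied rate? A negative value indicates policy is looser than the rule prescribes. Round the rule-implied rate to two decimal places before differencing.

-2.87 pp

Output 3.5% below potential → ỹ = -3.5.
i = 0.9 + 1.8 + 1.1 × (1.8 − 2.5) + 0.4 × (-3.5)
   = 0.9 + 1.8 − 0.77 − 1.4 = 0.53
Deviation = -2.34 − 0.53 = -2.87 pp.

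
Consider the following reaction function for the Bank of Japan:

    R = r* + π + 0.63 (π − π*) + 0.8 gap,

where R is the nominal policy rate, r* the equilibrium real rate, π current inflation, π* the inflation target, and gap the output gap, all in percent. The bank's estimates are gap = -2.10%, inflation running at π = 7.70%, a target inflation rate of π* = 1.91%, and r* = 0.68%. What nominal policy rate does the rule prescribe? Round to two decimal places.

10.35%

R = 0.68 + 7.70 + 0.63 × (7.70 − 1.91) + 0.8 × (-2.10)
   = 0.68 + 7.7 + 3.6477 − 1.68 = 10.35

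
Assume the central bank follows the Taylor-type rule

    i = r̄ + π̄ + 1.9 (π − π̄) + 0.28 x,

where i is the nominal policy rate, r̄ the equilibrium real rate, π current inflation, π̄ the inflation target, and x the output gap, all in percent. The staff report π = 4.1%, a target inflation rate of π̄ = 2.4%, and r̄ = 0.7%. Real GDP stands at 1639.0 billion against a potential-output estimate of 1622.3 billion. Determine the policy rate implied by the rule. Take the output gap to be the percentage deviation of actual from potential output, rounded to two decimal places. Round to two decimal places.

Output gap = 100 × (1639.0 − 1622.3) / 1622.3 = 1.03%.
i = 0.70 + 2.40 + 1.9 × (4.10 − 2.40) + 0.28 × 1.03
   = 0.70 + 2.4 + 3.23 + 0.2884 = 6.62

6.62%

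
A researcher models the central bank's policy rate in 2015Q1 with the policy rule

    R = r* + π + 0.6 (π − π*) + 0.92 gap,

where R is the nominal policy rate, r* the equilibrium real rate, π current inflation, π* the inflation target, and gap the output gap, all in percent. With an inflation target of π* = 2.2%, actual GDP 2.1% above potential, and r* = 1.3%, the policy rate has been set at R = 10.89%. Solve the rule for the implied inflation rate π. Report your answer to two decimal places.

5.61%

Output 2.1% above potential → gap = 2.1.
Collecting π: R = r* + (1 + 0.6) π − 0.6 π* + 0.92 gap
1.6 π = 10.89 − 1.3 + 0.6 × 2.2 − 0.92 × 2.1 = 8.978
π = 8.978 / 1.6 = 5.61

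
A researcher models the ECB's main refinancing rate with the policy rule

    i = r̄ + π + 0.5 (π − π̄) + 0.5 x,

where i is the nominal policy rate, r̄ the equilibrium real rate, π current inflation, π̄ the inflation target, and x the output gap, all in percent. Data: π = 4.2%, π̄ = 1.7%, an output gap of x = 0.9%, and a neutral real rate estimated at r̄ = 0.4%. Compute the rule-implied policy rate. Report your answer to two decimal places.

6.30%

i = 0.4 + 4.2 + 0.5 × (4.2 − 1.7) + 0.5 × 0.9
   = 0.4 + 4.2 + 1.25 + 0.45 = 6.30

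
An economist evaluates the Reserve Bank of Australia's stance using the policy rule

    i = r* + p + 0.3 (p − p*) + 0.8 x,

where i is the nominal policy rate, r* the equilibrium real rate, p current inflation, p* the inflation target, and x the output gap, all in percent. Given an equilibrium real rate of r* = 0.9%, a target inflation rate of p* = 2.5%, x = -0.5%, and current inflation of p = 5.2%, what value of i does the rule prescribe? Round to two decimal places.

i = 0.9 + 5.2 + 0.3 × (5.2 − 2.5) + 0.8 × (-0.5)
   = 0.9 + 5.2 + 0.81 − 0.4 = 6.51

6.51%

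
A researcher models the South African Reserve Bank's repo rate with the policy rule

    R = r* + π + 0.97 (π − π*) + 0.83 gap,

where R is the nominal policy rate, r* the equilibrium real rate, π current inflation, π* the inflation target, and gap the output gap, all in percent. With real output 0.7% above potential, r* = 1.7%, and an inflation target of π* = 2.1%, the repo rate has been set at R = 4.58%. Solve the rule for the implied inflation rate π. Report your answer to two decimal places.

Output 0.7% above potential → gap = 0.7.
Collecting π: R = r* + (1 + 0.97) π − 0.97 π* + 0.83 gap
1.97 π = 4.58 − 1.7 + 0.97 × 2.1 − 0.83 × 0.7 = 4.336
π = 4.336 / 1.97 = 2.20

2.20%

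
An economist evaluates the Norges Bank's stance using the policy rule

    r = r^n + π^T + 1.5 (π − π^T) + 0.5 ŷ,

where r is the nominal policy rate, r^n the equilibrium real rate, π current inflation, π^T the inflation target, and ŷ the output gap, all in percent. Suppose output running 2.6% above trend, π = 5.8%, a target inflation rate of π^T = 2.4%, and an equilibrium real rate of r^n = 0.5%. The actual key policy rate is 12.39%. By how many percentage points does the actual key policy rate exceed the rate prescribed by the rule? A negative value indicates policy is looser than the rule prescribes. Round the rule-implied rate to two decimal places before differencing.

Output 2.6% above potential → ŷ = 2.6.
r = 0.5 + 2.4 + 1.5 × (5.8 − 2.4) + 0.5 × 2.6
   = 0.5 + 2.4 + 5.1 + 1.3 = 9.30
Deviation = 12.39 − 9.30 = 3.09 pp.

3.09 pp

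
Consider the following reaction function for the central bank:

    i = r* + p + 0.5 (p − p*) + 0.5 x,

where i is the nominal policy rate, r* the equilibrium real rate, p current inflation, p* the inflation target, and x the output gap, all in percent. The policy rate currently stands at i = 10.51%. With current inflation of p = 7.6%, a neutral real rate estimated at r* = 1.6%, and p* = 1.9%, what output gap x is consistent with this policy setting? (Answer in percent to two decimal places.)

0.5 x = 10.51 − 1.6 − 7.6 − 0.5 × (7.6 − 1.9) = -1.54
x = -1.54 / 0.5 = -3.08

-3.08%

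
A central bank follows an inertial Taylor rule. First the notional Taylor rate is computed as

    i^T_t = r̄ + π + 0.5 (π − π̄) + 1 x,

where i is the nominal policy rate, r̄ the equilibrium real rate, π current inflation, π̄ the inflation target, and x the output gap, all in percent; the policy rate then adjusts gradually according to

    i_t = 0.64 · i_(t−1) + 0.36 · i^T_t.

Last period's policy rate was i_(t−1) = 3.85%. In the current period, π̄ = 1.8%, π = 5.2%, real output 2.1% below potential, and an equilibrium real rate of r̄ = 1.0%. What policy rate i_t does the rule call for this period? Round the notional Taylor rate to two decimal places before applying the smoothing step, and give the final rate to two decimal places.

4.55%

Output 2.1% below potential → x = -2.1.
i^T_t = 1.0 + 5.2 + 0.5 × (5.2 − 1.8) + 1 × (-2.1)
   = 1.0 + 5.2 + 1.7 − 2.1 = 5.80
i_t = 0.64 × 3.85 + 0.36 × 5.80 = 2.464 + 2.088 = 4.55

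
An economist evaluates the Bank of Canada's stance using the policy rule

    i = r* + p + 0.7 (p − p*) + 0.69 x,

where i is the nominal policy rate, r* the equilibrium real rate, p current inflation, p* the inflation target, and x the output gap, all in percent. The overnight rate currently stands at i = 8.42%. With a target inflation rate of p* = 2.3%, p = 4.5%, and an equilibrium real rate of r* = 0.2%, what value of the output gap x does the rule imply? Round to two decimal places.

3.16%

0.69 x = 8.42 − 0.2 − 4.5 − 0.7 × (4.5 − 2.3) = 2.18
x = 2.18 / 0.69 = 3.16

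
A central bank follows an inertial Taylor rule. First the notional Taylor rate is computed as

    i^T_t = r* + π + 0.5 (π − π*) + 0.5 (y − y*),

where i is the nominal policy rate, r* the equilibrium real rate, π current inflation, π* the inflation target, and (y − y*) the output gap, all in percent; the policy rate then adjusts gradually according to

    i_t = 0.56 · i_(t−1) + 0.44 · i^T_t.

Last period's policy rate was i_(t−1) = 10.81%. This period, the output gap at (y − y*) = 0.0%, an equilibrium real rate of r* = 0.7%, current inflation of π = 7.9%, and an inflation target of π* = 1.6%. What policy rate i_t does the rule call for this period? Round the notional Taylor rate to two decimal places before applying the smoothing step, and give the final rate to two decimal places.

i^T_t = 0.7 + 7.9 + 0.5 × (7.9 − 1.6) + 0.5 × 0.0
   = 0.7 + 7.9 + 3.15 + 0 = 11.75
i_t = 0.56 × 10.81 + 0.44 × 11.75 = 6.0536 + 5.17 = 11.22

11.22%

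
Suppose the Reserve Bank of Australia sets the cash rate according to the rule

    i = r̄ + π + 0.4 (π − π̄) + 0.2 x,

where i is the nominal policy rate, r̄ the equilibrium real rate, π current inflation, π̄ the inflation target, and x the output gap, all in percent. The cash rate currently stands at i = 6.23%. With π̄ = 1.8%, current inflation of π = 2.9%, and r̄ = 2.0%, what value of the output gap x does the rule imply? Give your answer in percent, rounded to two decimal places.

0.2 x = 6.23 − 2.0 − 2.9 − 0.4 × (2.9 − 1.8) = 0.89
x = 0.89 / 0.2 = 4.45

4.45%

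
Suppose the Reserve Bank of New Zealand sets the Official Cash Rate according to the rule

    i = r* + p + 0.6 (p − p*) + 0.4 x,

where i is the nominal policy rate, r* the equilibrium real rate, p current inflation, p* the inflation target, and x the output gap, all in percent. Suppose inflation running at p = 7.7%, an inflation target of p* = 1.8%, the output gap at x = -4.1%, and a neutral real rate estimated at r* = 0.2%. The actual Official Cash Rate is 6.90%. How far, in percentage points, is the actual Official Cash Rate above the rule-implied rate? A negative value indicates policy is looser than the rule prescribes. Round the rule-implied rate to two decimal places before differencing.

i = 0.2 + 7.7 + 0.6 × (7.7 − 1.8) + 0.4 × (-4.1)
   = 0.2 + 7.7 + 3.54 − 1.64 = 9.80
Deviation = 6.90 − 9.80 = -2.90 pp.

-2.90 pp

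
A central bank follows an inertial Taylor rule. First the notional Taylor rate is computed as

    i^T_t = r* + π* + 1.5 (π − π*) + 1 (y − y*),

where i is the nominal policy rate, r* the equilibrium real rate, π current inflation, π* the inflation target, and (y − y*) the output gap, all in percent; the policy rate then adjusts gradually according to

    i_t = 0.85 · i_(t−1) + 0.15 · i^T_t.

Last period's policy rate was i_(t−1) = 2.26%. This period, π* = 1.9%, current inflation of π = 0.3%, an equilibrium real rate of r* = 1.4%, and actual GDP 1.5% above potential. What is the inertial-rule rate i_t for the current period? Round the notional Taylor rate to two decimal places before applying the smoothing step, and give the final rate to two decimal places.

Output 1.5% above potential → (y − y*) = 1.5.
i^T_t = 1.4 + 1.9 + 1.5 × (0.3 − 1.9) + 1 × 1.5
   = 1.4 + 1.9 − 2.4 + 1.5 = 2.40
i_t = 0.85 × 2.26 + 0.15 × 2.40 = 1.921 + 0.36 = 2.28

2.28%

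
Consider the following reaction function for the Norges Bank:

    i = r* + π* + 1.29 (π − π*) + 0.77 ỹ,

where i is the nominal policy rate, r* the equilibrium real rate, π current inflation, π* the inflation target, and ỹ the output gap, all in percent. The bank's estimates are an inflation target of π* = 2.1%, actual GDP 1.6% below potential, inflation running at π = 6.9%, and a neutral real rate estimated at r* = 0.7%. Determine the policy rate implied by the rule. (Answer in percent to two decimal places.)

Output 1.6% below potential → ỹ = -1.6.
i = 0.7 + 2.1 + 1.29 × (6.9 − 2.1) + 0.77 × (-1.6)
   = 0.7 + 2.1 + 6.192 − 1.232 = 7.76

7.76%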